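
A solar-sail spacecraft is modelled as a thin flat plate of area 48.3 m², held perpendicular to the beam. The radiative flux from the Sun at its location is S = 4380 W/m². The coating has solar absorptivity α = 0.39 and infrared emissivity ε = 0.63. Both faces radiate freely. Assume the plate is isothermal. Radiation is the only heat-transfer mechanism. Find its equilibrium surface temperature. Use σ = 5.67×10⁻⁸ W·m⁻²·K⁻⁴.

T ≈ 393 K

At equilibrium, absorbed power = emitted power.
Absorbing cross-section = A = 48.30 m²; emitting surface = 2A = 96.60 m² (ratio 2).
αS·A_cross = εσ·A_surf·T⁴  ⇒  T⁴ = αS/(ε·2σ).
T⁴ = 0.390·4380/(0.63·2·5.67×10⁻⁸) = 2.391×10¹⁰ K⁴.
T = (2.391×10¹⁰)^(1/4).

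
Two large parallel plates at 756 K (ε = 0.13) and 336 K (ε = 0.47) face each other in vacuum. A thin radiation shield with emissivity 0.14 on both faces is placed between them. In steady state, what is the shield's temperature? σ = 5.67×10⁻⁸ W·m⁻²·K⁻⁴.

In steady state the net flux on the hot side equals that on the cold side.
σ(T₁⁴−T_s⁴)/D₁ = σ(T_s⁴−T₂⁴)/D₂, with D₁ = 1/ε₁+1/ε_s−1 = 13.84, D₂ = 1/ε_s+1/ε₂−1 = 8.271.
Solve for T_s⁴: T_s⁴ = (D₂·T₁⁴ + D₁·T₂⁴)/(D₁+D₂) = 1.302×10¹¹ K⁴.

T_s ≈ 601 K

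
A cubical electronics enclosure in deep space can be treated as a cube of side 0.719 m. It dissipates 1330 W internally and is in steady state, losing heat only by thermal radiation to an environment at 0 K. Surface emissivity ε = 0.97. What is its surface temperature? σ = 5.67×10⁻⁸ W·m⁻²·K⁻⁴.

Steady state: internal power = radiated power, P = εσA T⁴.
Radiating area A = 6L² = 3.102 m².
T⁴ = P/(εσA) = 1330/(0.97·5.67×10⁻⁸·3.102) = 7.796×10⁹ K⁴.
T = (7.796×10⁹)^(1/4).

T ≈ 297 K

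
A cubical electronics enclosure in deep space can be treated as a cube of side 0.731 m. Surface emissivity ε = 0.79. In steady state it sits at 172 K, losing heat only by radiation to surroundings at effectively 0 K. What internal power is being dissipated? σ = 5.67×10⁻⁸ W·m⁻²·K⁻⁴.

Steady state: P = εσA T⁴.
A = 6L² = 3.206 m²; T⁴ = (172)⁴ = 8.752×10⁸ K⁴.
P = 0.79 × 5.67×10⁻⁸ × 3.206 × 8.752×10⁸.

P ≈ 126 W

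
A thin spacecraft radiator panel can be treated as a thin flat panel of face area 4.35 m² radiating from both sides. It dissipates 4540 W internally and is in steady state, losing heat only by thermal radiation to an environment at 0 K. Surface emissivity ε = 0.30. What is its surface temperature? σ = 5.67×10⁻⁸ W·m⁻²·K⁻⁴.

Steady state: internal power = radiated power, P = εσA T⁴.
Radiating area A = 2·4.35 = 8.700 m².
T⁴ = P/(εσA) = 4540/(0.30·5.67×10⁻⁸·8.700) = 3.068×10¹⁰ K⁴.
T = (3.068×10¹⁰)^(1/4).

T ≈ 419 K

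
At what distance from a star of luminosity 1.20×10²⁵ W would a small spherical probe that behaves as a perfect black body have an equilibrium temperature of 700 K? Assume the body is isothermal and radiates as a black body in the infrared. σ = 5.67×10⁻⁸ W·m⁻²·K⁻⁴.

For an isothermal black-emitting sphere, (1−a)S·πr² = σ·4πr²·T⁴ ⇒ S = 4σT⁴/(1−a).
S = 4·5.67×10⁻⁸·(700)⁴/1.00 = 54450 W/m².
Flux falls as S = L/(4πd²), so d = √(L/(4πS)) = √(1.20×10²⁵/(4π·54450)).

d ≈ 4.19×10⁹ m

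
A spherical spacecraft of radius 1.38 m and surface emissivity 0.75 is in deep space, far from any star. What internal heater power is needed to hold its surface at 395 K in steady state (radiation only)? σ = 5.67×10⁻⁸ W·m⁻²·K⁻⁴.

P ≈ 24800 W

P = εσ·4πr²·T⁴.
4πr² = 23.93 m²; T⁴ = 2.434×10¹⁰ K⁴.
P = 0.75·5.67×10⁻⁸·23.93·2.434×10¹⁰.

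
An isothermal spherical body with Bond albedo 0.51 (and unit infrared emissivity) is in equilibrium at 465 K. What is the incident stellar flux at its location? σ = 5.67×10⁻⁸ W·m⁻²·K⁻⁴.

S ≈ 21600 W/m²

(1−a)S·πr² = σ·4πr²·T⁴ ⇒ S = 4σT⁴/(1−a).
S = 4·5.67×10⁻⁸·4.675×10¹⁰/0.490.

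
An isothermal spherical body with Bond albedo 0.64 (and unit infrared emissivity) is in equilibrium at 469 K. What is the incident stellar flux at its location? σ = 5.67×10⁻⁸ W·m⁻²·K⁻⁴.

S ≈ 30500 W/m²

(1−a)S·πr² = σ·4πr²·T⁴ ⇒ S = 4σT⁴/(1−a).
S = 4·5.67×10⁻⁸·4.838×10¹⁰/0.360.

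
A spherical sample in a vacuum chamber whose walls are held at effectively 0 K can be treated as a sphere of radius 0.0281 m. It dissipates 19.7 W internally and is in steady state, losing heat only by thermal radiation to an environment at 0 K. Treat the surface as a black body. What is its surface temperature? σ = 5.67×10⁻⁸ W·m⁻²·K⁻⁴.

T ≈ 433 K

Steady state: internal power = radiated power, P = εσA T⁴.
Radiating area A = 4πr² = 0.009923 m².
T⁴ = P/(εσA) = 19.7/(1.0·5.67×10⁻⁸·0.009923) = 3.502×10¹⁰ K⁴.
T = (3.502×10¹⁰)^(1/4).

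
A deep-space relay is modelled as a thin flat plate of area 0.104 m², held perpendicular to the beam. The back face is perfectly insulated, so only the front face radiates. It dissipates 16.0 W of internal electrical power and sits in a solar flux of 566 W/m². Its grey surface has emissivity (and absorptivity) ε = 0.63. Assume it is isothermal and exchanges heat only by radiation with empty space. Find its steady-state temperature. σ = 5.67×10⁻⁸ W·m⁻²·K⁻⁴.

T ≈ 346 K

At steady state, absorbed solar power + internal power = radiated power.
Absorbed: α·S·A_cross = 0.63·566·0.1040 = 37.08 W (cross-section A).
Total input = 37.08 + 16.0 = 53.08 W.
Radiated: εσ·A_surf·T⁴ with A_surf = A = 0.1040 m².
T⁴ = 53.08/(0.63·5.67×10⁻⁸·0.1040) = 1.429×10¹⁰ K⁴.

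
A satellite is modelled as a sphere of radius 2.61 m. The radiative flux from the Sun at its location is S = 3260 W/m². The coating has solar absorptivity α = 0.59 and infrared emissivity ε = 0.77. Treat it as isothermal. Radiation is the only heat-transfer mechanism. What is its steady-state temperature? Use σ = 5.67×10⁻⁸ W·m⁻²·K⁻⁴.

At equilibrium, absorbed power = emitted power.
Absorbing cross-section = πr² = 21.40 m²; emitting surface = 4πr² = 85.60 m² (ratio 4).
αS·A_cross = εσ·A_surf·T⁴  ⇒  T⁴ = αS/(ε·4σ).
T⁴ = 0.590·3260/(0.77·4·5.67×10⁻⁸) = 1.101×10¹⁰ K⁴.
T = (1.101×10¹⁰)^(1/4).

T ≈ 324 K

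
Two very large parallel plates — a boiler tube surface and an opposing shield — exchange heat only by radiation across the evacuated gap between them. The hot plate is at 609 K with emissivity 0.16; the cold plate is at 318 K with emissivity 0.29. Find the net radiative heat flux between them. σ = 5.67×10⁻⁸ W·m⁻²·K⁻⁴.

q ≈ 830 W/m²

For two infinite grey parallel plates, q = σ(T₁⁴ − T₂⁴)/(1/ε₁ + 1/ε₂ − 1).
T₁⁴ − T₂⁴ = 1.376×10¹¹ − 1.023×10¹⁰ = 1.273×10¹¹ K⁴.
1/ε₁ + 1/ε₂ − 1 = 6.250 + 3.448 − 1 = 8.698.
q = 5.67×10⁻⁸ × 1.273×10¹¹ / 8.698.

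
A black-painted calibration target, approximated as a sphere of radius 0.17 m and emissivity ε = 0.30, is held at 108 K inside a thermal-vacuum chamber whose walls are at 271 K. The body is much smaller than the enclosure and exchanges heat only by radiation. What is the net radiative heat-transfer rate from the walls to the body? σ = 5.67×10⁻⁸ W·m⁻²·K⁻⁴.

P_net ≈ 32.5 W

For a small grey body in a large enclosure: P_net = εσA(T_body⁴ − T_wall⁴).
A = 4πr² = 0.3632 m²; T_body⁴ − T_wall⁴ = 1.360×10⁸ − 5.394×10⁹ = -5.258×10⁹ K⁴.
|P_net| = 0.30·5.67×10⁻⁸·0.3632·5.258×10⁹.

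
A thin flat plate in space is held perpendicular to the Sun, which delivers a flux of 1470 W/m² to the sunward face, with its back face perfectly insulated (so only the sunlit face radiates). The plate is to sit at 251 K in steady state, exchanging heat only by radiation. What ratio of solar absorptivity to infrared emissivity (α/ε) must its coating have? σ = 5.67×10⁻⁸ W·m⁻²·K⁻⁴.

Balance: αS·A = εσ·1A·T⁴ ⇒ α/ε = σT⁴/S.
α/ε = 5.67×10⁻⁸·(251)⁴/1470 = 5.67×10⁻⁸·3.969×10⁹/1470.

α/ε ≈ 0.153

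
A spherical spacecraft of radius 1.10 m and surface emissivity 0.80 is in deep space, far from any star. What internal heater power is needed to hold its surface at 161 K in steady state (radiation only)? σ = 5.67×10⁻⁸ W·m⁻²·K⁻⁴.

P ≈ 463 W

P = εσ·4πr²·T⁴.
4πr² = 15.21 m²; T⁴ = 6.719×10⁸ K⁴.
P = 0.80·5.67×10⁻⁸·15.21·6.719×10⁸.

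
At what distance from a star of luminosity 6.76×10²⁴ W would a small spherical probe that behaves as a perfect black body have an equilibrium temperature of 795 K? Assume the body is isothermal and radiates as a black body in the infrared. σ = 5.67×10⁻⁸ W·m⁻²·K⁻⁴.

d ≈ 2.44×10⁹ m

For an isothermal black-emitting sphere, (1−a)S·πr² = σ·4πr²·T⁴ ⇒ S = 4σT⁴/(1−a).
S = 4·5.67×10⁻⁸·(795)⁴/1.00 = 90600 W/m².
Flux falls as S = L/(4πd²), so d = √(L/(4πS)) = √(6.76×10²⁴/(4π·90600)).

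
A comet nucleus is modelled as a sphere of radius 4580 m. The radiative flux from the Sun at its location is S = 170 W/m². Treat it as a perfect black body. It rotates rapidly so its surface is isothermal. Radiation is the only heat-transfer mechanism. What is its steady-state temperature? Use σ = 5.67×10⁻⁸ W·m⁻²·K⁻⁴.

T ≈ 165 K

At equilibrium, absorbed power = emitted power.
Absorbing cross-section = πr² = 6.590×10⁷ m²; emitting surface = 4πr² = 2.636×10⁸ m² (ratio 4).
S·A_cross = εσ·A_surf·T⁴  ⇒  T⁴ = S/(4σ).
T⁴ = 1.00·170/(4·5.67×10⁻⁸) = 7.496×10⁸ K⁴.
T = (7.496×10⁸)^(1/4).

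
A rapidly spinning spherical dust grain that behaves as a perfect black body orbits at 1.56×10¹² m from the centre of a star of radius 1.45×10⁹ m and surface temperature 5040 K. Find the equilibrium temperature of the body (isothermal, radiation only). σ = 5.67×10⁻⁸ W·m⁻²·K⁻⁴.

T ≈ 109 K

The star's surface emits σT_*⁴; at distance d the flux is S = σT_*⁴(R_*/d)².
S = 5.67×10⁻⁸·(5040)⁴·(1.45×10⁹/1.56×10¹²)² = 31.61 W/m².
For an isothermal sphere T⁴ = (1−a)S/(4σ) = 1.394×10⁸ K⁴.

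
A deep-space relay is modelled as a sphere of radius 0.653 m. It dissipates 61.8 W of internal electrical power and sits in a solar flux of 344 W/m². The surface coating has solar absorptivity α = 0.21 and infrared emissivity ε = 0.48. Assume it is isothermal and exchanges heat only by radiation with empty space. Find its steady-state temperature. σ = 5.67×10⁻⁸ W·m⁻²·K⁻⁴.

T ≈ 182 K

At steady state, absorbed solar power + internal power = radiated power.
Absorbed: α·S·A_cross = 0.21·344·1.340 = 96.77 W (cross-section πr²).
Total input = 96.77 + 61.8 = 158.6 W.
Radiated: εσ·A_surf·T⁴ with A_surf = 4πr² = 5.358 m².
T⁴ = 158.6/(0.48·5.67×10⁻⁸·5.358) = 1.087×10⁹ K⁴.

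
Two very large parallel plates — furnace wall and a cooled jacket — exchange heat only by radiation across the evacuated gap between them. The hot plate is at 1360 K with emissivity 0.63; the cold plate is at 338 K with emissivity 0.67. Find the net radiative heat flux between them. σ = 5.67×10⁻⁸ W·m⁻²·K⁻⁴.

For two infinite grey parallel plates, q = σ(T₁⁴ − T₂⁴)/(1/ε₁ + 1/ε₂ − 1).
T₁⁴ − T₂⁴ = 3.421×10¹² − 1.305×10¹⁰ = 3.408×10¹² K⁴.
1/ε₁ + 1/ε₂ − 1 = 1.587 + 1.493 − 1 = 2.080.
q = 5.67×10⁻⁸ × 3.408×10¹² / 2.080.

q ≈ 92900 W/m²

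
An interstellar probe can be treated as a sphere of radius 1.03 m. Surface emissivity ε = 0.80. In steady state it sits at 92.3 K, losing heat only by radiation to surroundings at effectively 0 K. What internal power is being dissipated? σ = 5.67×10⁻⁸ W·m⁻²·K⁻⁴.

P ≈ 43.9 W

Steady state: P = εσA T⁴.
A = 4πr² = 13.33 m²; T⁴ = (92.3)⁴ = 7.258×10⁷ K⁴.
P = 0.80 × 5.67×10⁻⁸ × 13.33 × 7.258×10⁷.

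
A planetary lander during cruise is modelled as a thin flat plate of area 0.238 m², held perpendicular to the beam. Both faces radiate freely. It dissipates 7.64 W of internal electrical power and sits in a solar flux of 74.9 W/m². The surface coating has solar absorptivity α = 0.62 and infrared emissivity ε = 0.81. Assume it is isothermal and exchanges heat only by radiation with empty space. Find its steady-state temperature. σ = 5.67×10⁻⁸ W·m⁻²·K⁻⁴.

T ≈ 171 K

At steady state, absorbed solar power + internal power = radiated power.
Absorbed: α·S·A_cross = 0.62·74.9·0.2380 = 11.05 W (cross-section A).
Total input = 11.05 + 7.64 = 18.69 W.
Radiated: εσ·A_surf·T⁴ with A_surf = 2A = 0.4760 m².
T⁴ = 18.69/(0.81·5.67×10⁻⁸·0.4760) = 8.550×10⁸ K⁴.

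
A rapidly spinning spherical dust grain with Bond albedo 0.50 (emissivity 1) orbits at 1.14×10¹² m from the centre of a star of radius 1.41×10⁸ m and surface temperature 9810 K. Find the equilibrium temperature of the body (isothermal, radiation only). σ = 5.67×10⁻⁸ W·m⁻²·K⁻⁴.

T ≈ 64.9 K

The star's surface emits σT_*⁴; at distance d the flux is S = σT_*⁴(R_*/d)².
S = 5.67×10⁻⁸·(9810)⁴·(1.41×10⁸/1.14×10¹²)² = 8.033 W/m².
For an isothermal sphere T⁴ = (1−a)S/(4σ) = 1.771×10⁷ K⁴.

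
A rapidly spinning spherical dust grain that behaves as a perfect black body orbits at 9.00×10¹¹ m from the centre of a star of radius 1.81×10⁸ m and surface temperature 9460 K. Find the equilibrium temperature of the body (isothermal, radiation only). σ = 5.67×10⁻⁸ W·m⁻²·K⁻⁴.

T ≈ 94.9 K

The star's surface emits σT_*⁴; at distance d the flux is S = σT_*⁴(R_*/d)².
S = 5.67×10⁻⁸·(9460)⁴·(1.81×10⁸/9.00×10¹¹)² = 18.37 W/m².
For an isothermal sphere T⁴ = (1−a)S/(4σ) = 8.098×10⁷ K⁴.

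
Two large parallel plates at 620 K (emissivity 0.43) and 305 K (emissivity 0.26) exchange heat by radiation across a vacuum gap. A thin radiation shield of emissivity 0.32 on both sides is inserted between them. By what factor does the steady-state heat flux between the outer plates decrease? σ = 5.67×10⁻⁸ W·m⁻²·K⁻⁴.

Without shield: q₀ = σΔ(T⁴)/(1/ε₁+1/ε₂−1) with denominator 5.172.
With shield the two gaps are in series; the resistances add: (1/ε₁+1/ε_s−1)+(1/ε_s+1/ε₂−1) = 4.451+5.971 = 10.42.
Heat-flux ratio q₀/q = 10.42/5.172.

factor ≈ 2.02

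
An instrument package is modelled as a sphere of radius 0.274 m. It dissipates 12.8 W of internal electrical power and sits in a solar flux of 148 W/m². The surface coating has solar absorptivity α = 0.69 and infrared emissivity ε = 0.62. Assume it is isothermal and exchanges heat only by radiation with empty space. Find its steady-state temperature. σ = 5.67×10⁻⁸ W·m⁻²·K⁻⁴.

T ≈ 183 K

At steady state, absorbed solar power + internal power = radiated power.
Absorbed: α·S·A_cross = 0.69·148·0.2359 = 24.09 W (cross-section πr²).
Total input = 24.09 + 12.8 = 36.89 W.
Radiated: εσ·A_surf·T⁴ with A_surf = 4πr² = 0.9434 m².
T⁴ = 36.89/(0.62·5.67×10⁻⁸·0.9434) = 1.112×10⁹ K⁴.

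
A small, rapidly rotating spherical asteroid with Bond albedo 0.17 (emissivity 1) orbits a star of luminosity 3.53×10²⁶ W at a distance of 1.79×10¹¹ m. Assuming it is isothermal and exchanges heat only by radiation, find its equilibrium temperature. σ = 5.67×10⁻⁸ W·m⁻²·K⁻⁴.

First find the stellar flux at distance d: S = L/(4πd²) = 3.53×10²⁶/(4π·(1.79×10¹¹)²) = 876.7 W/m².
For an isothermal sphere, absorbed (1−a)S·πr² = emitted σ·4πr²·T⁴, so T⁴ = (1−a)S/(4σ).
T⁴ = 0.830·876.7/(4·5.67×10⁻⁸) = 3.208×10⁹ K⁴.

T ≈ 238 K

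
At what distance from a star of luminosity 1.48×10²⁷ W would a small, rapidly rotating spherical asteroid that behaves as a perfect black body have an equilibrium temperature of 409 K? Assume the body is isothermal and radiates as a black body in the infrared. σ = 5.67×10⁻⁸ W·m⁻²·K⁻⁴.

For an isothermal black-emitting sphere, (1−a)S·πr² = σ·4πr²·T⁴ ⇒ S = 4σT⁴/(1−a).
S = 4·5.67×10⁻⁸·(409)⁴/1.00 = 6347 W/m².
Flux falls as S = L/(4πd²), so d = √(L/(4πS)) = √(1.48×10²⁷/(4π·6347)).

d ≈ 1.36×10¹¹ m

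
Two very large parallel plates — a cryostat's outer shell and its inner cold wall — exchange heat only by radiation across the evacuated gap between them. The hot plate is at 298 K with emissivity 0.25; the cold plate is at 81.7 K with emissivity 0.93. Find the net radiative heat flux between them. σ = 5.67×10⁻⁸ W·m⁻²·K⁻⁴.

q ≈ 109 W/m²

For two infinite grey parallel plates, q = σ(T₁⁴ − T₂⁴)/(1/ε₁ + 1/ε₂ − 1).
T₁⁴ − T₂⁴ = 7.886×10⁹ − 4.455×10⁷ = 7.842×10⁹ K⁴.
1/ε₁ + 1/ε₂ − 1 = 4.000 + 1.075 − 1 = 4.075.
q = 5.67×10⁻⁸ × 7.842×10⁹ / 4.075.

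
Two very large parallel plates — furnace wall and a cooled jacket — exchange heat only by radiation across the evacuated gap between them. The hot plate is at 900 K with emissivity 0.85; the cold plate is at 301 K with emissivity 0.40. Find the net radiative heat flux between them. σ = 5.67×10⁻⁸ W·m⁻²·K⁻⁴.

q ≈ 13700 W/m²

For two infinite grey parallel plates, q = σ(T₁⁴ − T₂⁴)/(1/ε₁ + 1/ε₂ − 1).
T₁⁴ − T₂⁴ = 6.561×10¹¹ − 8.209×10⁹ = 6.479×10¹¹ K⁴.
1/ε₁ + 1/ε₂ − 1 = 1.176 + 2.500 − 1 = 2.676.
q = 5.67×10⁻⁸ × 6.479×10¹¹ / 2.676.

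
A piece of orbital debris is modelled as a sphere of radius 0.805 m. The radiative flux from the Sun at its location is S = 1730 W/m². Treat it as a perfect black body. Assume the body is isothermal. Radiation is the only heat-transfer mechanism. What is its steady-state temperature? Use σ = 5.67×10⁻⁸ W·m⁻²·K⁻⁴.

T ≈ 296 K

At equilibrium, absorbed power = emitted power.
Absorbing cross-section = πr² = 2.036 m²; emitting surface = 4πr² = 8.143 m² (ratio 4).
S·A_cross = εσ·A_surf·T⁴  ⇒  T⁴ = S/(4σ).
T⁴ = 1.00·1730/(4·5.67×10⁻⁸) = 7.628×10⁹ K⁴.
T = (7.628×10⁹)^(1/4).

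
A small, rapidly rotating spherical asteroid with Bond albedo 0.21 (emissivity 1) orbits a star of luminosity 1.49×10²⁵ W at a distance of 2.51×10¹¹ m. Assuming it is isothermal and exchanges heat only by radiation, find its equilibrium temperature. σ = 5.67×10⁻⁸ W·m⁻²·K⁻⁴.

T ≈ 90.0 K

First find the stellar flux at distance d: S = L/(4πd²) = 1.49×10²⁵/(4π·(2.51×10¹¹)²) = 18.82 W/m².
For an isothermal sphere, absorbed (1−a)S·πr² = emitted σ·4πr²·T⁴, so T⁴ = (1−a)S/(4σ).
T⁴ = 0.790·18.82/(4·5.67×10⁻⁸) = 6.556×10⁷ K⁴.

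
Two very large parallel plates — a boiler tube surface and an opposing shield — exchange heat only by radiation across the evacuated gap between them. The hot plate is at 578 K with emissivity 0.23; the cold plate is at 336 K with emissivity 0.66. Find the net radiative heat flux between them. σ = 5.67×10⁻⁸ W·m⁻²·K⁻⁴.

q ≈ 1150 W/m²

For two infinite grey parallel plates, q = σ(T₁⁴ − T₂⁴)/(1/ε₁ + 1/ε₂ − 1).
T₁⁴ − T₂⁴ = 1.116×10¹¹ − 1.275×10¹⁰ = 9.887×10¹⁰ K⁴.
1/ε₁ + 1/ε₂ − 1 = 4.348 + 1.515 − 1 = 4.863.
q = 5.67×10⁻⁸ × 9.887×10¹⁰ / 4.863.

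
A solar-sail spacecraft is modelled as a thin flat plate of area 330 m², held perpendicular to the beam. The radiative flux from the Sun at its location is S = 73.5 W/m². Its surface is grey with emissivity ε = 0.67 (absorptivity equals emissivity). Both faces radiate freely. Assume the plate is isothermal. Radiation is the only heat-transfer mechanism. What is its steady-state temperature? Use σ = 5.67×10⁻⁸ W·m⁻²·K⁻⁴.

At equilibrium, absorbed power = emitted power.
Absorbing cross-section = A = 330.0 m²; emitting surface = 2A = 660.0 m² (ratio 2).
εS·A_cross = εσ·A_surf·T⁴  ⇒  T⁴ = S/(2σ)   (ε cancels).
T⁴ = 73.5/(2·5.67×10⁻⁸) = 6.481×10⁸ K⁴.
T = (6.481×10⁸)^(1/4).

T ≈ 160 K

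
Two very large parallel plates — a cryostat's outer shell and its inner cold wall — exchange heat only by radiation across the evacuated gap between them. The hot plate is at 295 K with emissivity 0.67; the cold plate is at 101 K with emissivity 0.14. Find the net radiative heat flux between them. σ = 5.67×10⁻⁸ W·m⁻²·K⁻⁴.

q ≈ 55.5 W/m²

For two infinite grey parallel plates, q = σ(T₁⁴ − T₂⁴)/(1/ε₁ + 1/ε₂ − 1).
T₁⁴ − T₂⁴ = 7.573×10⁹ − 1.041×10⁸ = 7.469×10⁹ K⁴.
1/ε₁ + 1/ε₂ − 1 = 1.493 + 7.143 − 1 = 7.635.
q = 5.67×10⁻⁸ × 7.469×10⁹ / 7.635.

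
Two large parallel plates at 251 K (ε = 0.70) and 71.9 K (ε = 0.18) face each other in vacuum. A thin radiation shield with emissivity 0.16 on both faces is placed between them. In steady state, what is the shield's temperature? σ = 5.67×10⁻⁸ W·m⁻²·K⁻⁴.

T_s ≈ 223 K

In steady state the net flux on the hot side equals that on the cold side.
σ(T₁⁴−T_s⁴)/D₁ = σ(T_s⁴−T₂⁴)/D₂, with D₁ = 1/ε₁+1/ε_s−1 = 6.679, D₂ = 1/ε_s+1/ε₂−1 = 10.81.
Solve for T_s⁴: T_s⁴ = (D₂·T₁⁴ + D₁·T₂⁴)/(D₁+D₂) = 2.463×10⁹ K⁴.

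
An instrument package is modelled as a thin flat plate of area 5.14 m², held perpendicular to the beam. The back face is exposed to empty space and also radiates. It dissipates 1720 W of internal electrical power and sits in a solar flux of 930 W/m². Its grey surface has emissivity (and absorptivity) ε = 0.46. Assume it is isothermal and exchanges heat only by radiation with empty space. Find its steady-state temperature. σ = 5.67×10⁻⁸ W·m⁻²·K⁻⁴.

At steady state, absorbed solar power + internal power = radiated power.
Absorbed: α·S·A_cross = 0.46·930·5.140 = 2199 W (cross-section A).
Total input = 2199 + 1720 = 3919 W.
Radiated: εσ·A_surf·T⁴ with A_surf = 2A = 10.28 m².
T⁴ = 3919/(0.46·5.67×10⁻⁸·10.28) = 1.462×10¹⁰ K⁴.

T ≈ 348 K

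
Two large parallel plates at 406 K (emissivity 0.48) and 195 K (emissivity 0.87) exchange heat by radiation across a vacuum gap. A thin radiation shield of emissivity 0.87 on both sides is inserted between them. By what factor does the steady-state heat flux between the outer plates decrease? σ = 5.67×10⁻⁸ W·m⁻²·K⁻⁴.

factor ≈ 1.58

Without shield: q₀ = σΔ(T⁴)/(1/ε₁+1/ε₂−1) with denominator 2.233.
With shield the two gaps are in series; the resistances add: (1/ε₁+1/ε_s−1)+(1/ε_s+1/ε₂−1) = 2.233+1.299 = 3.532.
Heat-flux ratio q₀/q = 3.532/2.233.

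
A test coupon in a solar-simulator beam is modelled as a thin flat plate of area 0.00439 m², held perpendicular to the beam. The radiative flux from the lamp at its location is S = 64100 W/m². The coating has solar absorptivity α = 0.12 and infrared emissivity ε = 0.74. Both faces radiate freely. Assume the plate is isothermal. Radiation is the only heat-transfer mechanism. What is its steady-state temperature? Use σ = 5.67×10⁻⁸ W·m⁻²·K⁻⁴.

At equilibrium, absorbed power = emitted power.
Absorbing cross-section = A = 0.004390 m²; emitting surface = 2A = 0.008780 m² (ratio 2).
αS·A_cross = εσ·A_surf·T⁴  ⇒  T⁴ = αS/(ε·2σ).
T⁴ = 0.120·64100/(0.74·2·5.67×10⁻⁸) = 9.166×10¹⁰ K⁴.
T = (9.166×10¹⁰)^(1/4).

T ≈ 550 K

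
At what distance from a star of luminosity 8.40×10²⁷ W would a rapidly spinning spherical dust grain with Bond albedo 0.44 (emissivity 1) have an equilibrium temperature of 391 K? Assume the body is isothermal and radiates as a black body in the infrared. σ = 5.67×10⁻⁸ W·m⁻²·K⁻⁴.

For an isothermal black-emitting sphere, (1−a)S·πr² = σ·4πr²·T⁴ ⇒ S = 4σT⁴/(1−a).
S = 4·5.67×10⁻⁸·(391)⁴/0.560 = 9466 W/m².
Flux falls as S = L/(4πd²), so d = √(L/(4πS)) = √(8.40×10²⁷/(4π·9466)).

d ≈ 2.66×10¹¹ m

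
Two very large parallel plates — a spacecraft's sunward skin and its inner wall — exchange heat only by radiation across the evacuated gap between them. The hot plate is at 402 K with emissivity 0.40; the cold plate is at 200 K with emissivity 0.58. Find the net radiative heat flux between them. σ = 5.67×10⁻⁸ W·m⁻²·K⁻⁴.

For two infinite grey parallel plates, q = σ(T₁⁴ − T₂⁴)/(1/ε₁ + 1/ε₂ − 1).
T₁⁴ − T₂⁴ = 2.612×10¹⁰ − 1.600×10⁹ = 2.452×10¹⁰ K⁴.
1/ε₁ + 1/ε₂ − 1 = 2.500 + 1.724 − 1 = 3.224.
q = 5.67×10⁻⁸ × 2.452×10¹⁰ / 3.224.

q ≈ 431 W/m²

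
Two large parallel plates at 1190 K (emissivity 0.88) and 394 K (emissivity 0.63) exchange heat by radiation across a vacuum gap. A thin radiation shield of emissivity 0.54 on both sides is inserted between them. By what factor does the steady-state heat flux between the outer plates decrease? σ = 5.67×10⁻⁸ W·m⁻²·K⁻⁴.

Without shield: q₀ = σΔ(T⁴)/(1/ε₁+1/ε₂−1) with denominator 1.724.
With shield the two gaps are in series; the resistances add: (1/ε₁+1/ε_s−1)+(1/ε_s+1/ε₂−1) = 1.988+2.439 = 4.427.
Heat-flux ratio q₀/q = 4.427/1.724.

factor ≈ 2.57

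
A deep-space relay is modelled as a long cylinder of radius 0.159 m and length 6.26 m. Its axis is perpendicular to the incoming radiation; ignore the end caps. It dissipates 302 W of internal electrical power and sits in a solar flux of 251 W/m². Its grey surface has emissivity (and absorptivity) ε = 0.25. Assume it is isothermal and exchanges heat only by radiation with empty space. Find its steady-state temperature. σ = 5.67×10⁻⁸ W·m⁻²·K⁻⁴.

T ≈ 263 K

At steady state, absorbed solar power + internal power = radiated power.
Absorbed: α·S·A_cross = 0.25·251·1.991 = 124.9 W (cross-section 2rL).
Total input = 124.9 + 302 = 426.9 W.
Radiated: εσ·A_surf·T⁴ with A_surf = 2πrL = 6.254 m².
T⁴ = 426.9/(0.25·5.67×10⁻⁸·6.254) = 4.816×10⁹ K⁴.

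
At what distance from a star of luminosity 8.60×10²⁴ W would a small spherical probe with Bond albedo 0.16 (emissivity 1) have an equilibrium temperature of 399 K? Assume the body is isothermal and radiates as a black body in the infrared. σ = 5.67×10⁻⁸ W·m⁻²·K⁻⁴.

For an isothermal black-emitting sphere, (1−a)S·πr² = σ·4πr²·T⁴ ⇒ S = 4σT⁴/(1−a).
S = 4·5.67×10⁻⁸·(399)⁴/0.840 = 6843 W/m².
Flux falls as S = L/(4πd²), so d = √(L/(4πS)) = √(8.60×10²⁴/(4π·6843)).

d ≈ 1.00×10¹⁰ m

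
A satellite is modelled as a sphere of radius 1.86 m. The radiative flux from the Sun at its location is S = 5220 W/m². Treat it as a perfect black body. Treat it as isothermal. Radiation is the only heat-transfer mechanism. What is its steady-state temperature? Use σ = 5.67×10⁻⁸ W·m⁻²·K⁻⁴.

T ≈ 389 K

At equilibrium, absorbed power = emitted power.
Absorbing cross-section = πr² = 10.87 m²; emitting surface = 4πr² = 43.47 m² (ratio 4).
S·A_cross = εσ·A_surf·T⁴  ⇒  T⁴ = S/(4σ).
T⁴ = 1.00·5220/(4·5.67×10⁻⁸) = 2.302×10¹⁰ K⁴.
T = (2.302×10¹⁰)^(1/4).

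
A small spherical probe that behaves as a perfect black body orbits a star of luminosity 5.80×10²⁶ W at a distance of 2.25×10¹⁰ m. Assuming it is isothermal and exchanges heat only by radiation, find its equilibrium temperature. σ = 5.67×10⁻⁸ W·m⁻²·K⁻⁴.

T ≈ 796 K

First find the stellar flux at distance d: S = L/(4πd²) = 5.80×10²⁶/(4π·(2.25×10¹⁰)²) = 91170 W/m².
For an isothermal sphere, absorbed (1−a)S·πr² = emitted σ·4πr²·T⁴, so T⁴ = (1−a)S/(4σ).
T⁴ = 1.00·91170/(4·5.67×10⁻⁸) = 4.020×10¹¹ K⁴.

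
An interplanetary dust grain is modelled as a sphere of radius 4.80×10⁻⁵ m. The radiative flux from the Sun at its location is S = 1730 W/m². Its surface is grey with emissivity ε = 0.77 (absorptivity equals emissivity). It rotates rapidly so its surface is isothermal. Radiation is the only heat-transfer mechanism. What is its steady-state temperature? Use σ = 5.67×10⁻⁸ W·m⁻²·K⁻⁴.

At equilibrium, absorbed power = emitted power.
Absorbing cross-section = πr² = 7.238×10⁻⁹ m²; emitting surface = 4πr² = 2.895×10⁻⁸ m² (ratio 4).
εS·A_cross = εσ·A_surf·T⁴  ⇒  T⁴ = S/(4σ)   (ε cancels).
T⁴ = 1730/(4·5.67×10⁻⁸) = 7.628×10⁹ K⁴.
T = (7.628×10⁹)^(1/4).

T ≈ 296 K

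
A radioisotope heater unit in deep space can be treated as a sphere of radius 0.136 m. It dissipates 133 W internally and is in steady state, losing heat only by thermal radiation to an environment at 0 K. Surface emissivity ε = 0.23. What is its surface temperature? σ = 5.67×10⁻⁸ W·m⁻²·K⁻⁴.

Steady state: internal power = radiated power, P = εσA T⁴.
Radiating area A = 4πr² = 0.2324 m².
T⁴ = P/(εσA) = 133/(0.23·5.67×10⁻⁸·0.2324) = 4.388×10¹⁰ K⁴.
T = (4.388×10¹⁰)^(1/4).

T ≈ 458 K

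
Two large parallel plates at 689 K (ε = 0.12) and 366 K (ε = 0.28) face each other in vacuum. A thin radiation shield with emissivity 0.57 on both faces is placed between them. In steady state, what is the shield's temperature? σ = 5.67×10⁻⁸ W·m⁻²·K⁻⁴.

In steady state the net flux on the hot side equals that on the cold side.
σ(T₁⁴−T_s⁴)/D₁ = σ(T_s⁴−T₂⁴)/D₂, with D₁ = 1/ε₁+1/ε_s−1 = 9.088, D₂ = 1/ε_s+1/ε₂−1 = 4.326.
Solve for T_s⁴: T_s⁴ = (D₂·T₁⁴ + D₁·T₂⁴)/(D₁+D₂) = 8.484×10¹⁰ K⁴.

T_s ≈ 540 K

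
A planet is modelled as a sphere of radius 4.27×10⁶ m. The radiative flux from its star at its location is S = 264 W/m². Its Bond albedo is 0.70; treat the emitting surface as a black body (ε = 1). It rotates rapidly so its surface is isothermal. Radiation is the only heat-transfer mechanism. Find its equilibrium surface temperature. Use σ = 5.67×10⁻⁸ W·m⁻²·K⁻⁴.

At equilibrium, absorbed power = emitted power.
Absorbing cross-section = πr² = 5.728×10¹³ m²; emitting surface = 4πr² = 2.291×10¹⁴ m² (ratio 4).
(1−a)S·A_cross = εσ·A_surf·T⁴  ⇒  T⁴ = (1−a)S/(4σ).
T⁴ = 0.300·264/(4·5.67×10⁻⁸) = 3.492×10⁸ K⁴.
T = (3.492×10⁸)^(1/4).

T ≈ 137 K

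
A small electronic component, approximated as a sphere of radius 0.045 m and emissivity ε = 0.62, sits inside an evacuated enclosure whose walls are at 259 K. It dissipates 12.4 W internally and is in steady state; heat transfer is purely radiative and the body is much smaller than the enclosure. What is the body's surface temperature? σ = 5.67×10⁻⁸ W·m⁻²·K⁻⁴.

For a small grey body in a large enclosure, net radiated power = εσA(T⁴ − T_w⁴).
Steady state: P = εσA(T⁴ − T_w⁴) with A = 4πr² = 0.02545 m².
T⁴ = P/(εσA) + T_w⁴ = 12.4/(0.62·5.67×10⁻⁸·0.02545) + (259)⁴
    = 1.386×10¹⁰ + 4.500×10⁹ = 1.836×10¹⁰ K⁴.

T ≈ 368 K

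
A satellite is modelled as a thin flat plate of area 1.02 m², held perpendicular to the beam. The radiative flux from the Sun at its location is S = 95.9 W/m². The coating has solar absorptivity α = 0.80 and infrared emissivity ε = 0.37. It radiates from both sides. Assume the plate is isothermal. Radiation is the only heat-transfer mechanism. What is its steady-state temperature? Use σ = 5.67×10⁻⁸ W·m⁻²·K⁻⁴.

T ≈ 207 K

At equilibrium, absorbed power = emitted power.
Absorbing cross-section = A = 1.020 m²; emitting surface = 2A = 2.040 m² (ratio 2).
αS·A_cross = εσ·A_surf·T⁴  ⇒  T⁴ = αS/(ε·2σ).
T⁴ = 0.800·95.9/(0.37·2·5.67×10⁻⁸) = 1.828×10⁹ K⁴.
T = (1.828×10⁹)^(1/4).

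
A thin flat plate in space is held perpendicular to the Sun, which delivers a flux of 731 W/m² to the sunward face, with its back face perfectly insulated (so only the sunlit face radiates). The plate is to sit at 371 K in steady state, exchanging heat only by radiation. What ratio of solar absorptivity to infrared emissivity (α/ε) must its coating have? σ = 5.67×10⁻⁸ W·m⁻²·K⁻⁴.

Balance: αS·A = εσ·1A·T⁴ ⇒ α/ε = σT⁴/S.
α/ε = 5.67×10⁻⁸·(371)⁴/731 = 5.67×10⁻⁸·1.895×10¹⁰/731.

α/ε ≈ 1.47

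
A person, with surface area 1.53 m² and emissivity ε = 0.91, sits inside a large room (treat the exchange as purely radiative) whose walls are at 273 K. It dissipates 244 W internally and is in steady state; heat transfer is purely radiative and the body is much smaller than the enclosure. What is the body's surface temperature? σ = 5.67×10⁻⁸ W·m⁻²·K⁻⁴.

T ≈ 305 K

For a small grey body in a large enclosure, net radiated power = εσA(T⁴ − T_w⁴).
Steady state: P = εσA(T⁴ − T_w⁴) with A = 1.53 m².
T⁴ = P/(εσA) + T_w⁴ = 244/(0.91·5.67×10⁻⁸·1.530) + (273)⁴
    = 3.091×10⁹ + 5.555×10⁹ = 8.645×10⁹ K⁴.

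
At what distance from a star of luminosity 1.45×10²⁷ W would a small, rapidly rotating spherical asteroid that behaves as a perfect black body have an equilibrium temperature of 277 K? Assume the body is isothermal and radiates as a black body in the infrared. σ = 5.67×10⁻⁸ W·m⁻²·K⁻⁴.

d ≈ 2.94×10¹¹ m

For an isothermal black-emitting sphere, (1−a)S·πr² = σ·4πr²·T⁴ ⇒ S = 4σT⁴/(1−a).
S = 4·5.67×10⁻⁸·(277)⁴/1.00 = 1335 W/m².
Flux falls as S = L/(4πd²), so d = √(L/(4πS)) = √(1.45×10²⁷/(4π·1335)).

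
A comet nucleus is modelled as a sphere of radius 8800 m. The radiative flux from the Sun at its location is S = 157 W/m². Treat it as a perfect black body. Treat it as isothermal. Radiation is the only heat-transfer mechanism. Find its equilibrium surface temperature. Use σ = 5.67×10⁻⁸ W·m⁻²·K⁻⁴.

T ≈ 162 K

At equilibrium, absorbed power = emitted power.
Absorbing cross-section = πr² = 2.433×10⁸ m²; emitting surface = 4πr² = 9.731×10⁸ m² (ratio 4).
S·A_cross = εσ·A_surf·T⁴  ⇒  T⁴ = S/(4σ).
T⁴ = 1.00·157/(4·5.67×10⁻⁸) = 6.922×10⁸ K⁴.
T = (6.922×10⁸)^(1/4).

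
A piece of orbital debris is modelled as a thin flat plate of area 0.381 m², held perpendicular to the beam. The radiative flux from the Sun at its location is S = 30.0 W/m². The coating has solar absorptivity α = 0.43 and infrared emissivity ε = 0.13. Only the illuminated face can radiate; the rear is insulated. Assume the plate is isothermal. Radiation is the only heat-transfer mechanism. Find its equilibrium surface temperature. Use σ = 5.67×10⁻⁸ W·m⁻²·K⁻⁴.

At equilibrium, absorbed power = emitted power.
Absorbing cross-section = A = 0.3810 m²; emitting surface = A = 0.3810 m² (ratio 1).
αS·A_cross = εσ·A_surf·T⁴  ⇒  T⁴ = αS/(ε·1σ).
T⁴ = 0.430·30.0/(0.13·1·5.67×10⁻⁸) = 1.750×10⁹ K⁴.
T = (1.750×10⁹)^(1/4).

T ≈ 205 K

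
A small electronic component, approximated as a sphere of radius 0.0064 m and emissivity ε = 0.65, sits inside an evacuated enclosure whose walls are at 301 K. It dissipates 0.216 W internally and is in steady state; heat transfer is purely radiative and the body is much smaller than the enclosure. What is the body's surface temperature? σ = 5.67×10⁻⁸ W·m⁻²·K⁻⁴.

For a small grey body in a large enclosure, net radiated power = εσA(T⁴ − T_w⁴).
Steady state: P = εσA(T⁴ − T_w⁴) with A = 4πr² = 5.147×10⁻⁴ m².
T⁴ = P/(εσA) + T_w⁴ = 0.216/(0.65·5.67×10⁻⁸·5.147×10⁻⁴) + (301)⁴
    = 1.139×10¹⁰ + 8.209×10⁹ = 1.959×10¹⁰ K⁴.

T ≈ 374 K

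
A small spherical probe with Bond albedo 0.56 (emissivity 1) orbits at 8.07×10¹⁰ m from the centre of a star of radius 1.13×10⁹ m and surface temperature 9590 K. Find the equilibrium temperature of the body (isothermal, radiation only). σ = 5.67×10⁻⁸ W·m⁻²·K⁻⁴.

T ≈ 654 K

The star's surface emits σT_*⁴; at distance d the flux is S = σT_*⁴(R_*/d)².
S = 5.67×10⁻⁸·(9590)⁴·(1.13×10⁹/8.07×10¹⁰)² = 94030 W/m².
For an isothermal sphere T⁴ = (1−a)S/(4σ) = 1.824×10¹¹ K⁴.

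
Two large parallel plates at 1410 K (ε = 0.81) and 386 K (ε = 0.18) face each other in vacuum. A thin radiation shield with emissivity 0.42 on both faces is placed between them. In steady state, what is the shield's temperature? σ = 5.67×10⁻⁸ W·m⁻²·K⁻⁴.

T_s ≈ 1300 K

In steady state the net flux on the hot side equals that on the cold side.
σ(T₁⁴−T_s⁴)/D₁ = σ(T_s⁴−T₂⁴)/D₂, with D₁ = 1/ε₁+1/ε_s−1 = 2.616, D₂ = 1/ε_s+1/ε₂−1 = 6.937.
Solve for T_s⁴: T_s⁴ = (D₂·T₁⁴ + D₁·T₂⁴)/(D₁+D₂) = 2.876×10¹² K⁴.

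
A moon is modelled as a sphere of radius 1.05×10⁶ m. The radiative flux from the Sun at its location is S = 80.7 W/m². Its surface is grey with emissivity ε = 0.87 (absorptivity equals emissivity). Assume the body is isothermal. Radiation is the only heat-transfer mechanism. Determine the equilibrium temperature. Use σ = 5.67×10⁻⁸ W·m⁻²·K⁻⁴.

At equilibrium, absorbed power = emitted power.
Absorbing cross-section = πr² = 3.464×10¹² m²; emitting surface = 4πr² = 1.385×10¹³ m² (ratio 4).
εS·A_cross = εσ·A_surf·T⁴  ⇒  T⁴ = S/(4σ)   (ε cancels).
T⁴ = 80.7/(4·5.67×10⁻⁸) = 3.558×10⁸ K⁴.
T = (3.558×10⁸)^(1/4).

T ≈ 137 K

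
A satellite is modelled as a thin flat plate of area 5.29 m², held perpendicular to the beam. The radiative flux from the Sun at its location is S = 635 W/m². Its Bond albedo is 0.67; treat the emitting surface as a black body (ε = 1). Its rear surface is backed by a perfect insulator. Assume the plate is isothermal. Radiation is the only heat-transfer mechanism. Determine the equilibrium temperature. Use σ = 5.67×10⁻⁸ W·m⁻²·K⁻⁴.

T ≈ 247 K

At equilibrium, absorbed power = emitted power.
Absorbing cross-section = A = 5.290 m²; emitting surface = A = 5.290 m² (ratio 1).
(1−a)S·A_cross = εσ·A_surf·T⁴  ⇒  T⁴ = (1−a)S/(1σ).
T⁴ = 0.330·635/(1·5.67×10⁻⁸) = 3.696×10⁹ K⁴.
T = (3.696×10⁹)^(1/4).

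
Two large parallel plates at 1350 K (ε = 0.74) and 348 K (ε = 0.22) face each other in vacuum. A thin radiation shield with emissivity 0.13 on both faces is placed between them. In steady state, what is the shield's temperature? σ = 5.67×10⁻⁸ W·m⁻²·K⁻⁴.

In steady state the net flux on the hot side equals that on the cold side.
σ(T₁⁴−T_s⁴)/D₁ = σ(T_s⁴−T₂⁴)/D₂, with D₁ = 1/ε₁+1/ε_s−1 = 8.044, D₂ = 1/ε_s+1/ε₂−1 = 11.24.
Solve for T_s⁴: T_s⁴ = (D₂·T₁⁴ + D₁·T₂⁴)/(D₁+D₂) = 1.942×10¹² K⁴.

T_s ≈ 1180 K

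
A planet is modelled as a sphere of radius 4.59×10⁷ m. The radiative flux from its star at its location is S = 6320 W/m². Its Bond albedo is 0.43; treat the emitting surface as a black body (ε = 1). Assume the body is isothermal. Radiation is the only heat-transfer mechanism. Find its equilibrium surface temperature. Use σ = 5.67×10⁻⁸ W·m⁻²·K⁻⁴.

T ≈ 355 K

At equilibrium, absorbed power = emitted power.
Absorbing cross-section = πr² = 6.619×10¹⁵ m²; emitting surface = 4πr² = 2.647×10¹⁶ m² (ratio 4).
(1−a)S·A_cross = εσ·A_surf·T⁴  ⇒  T⁴ = (1−a)S/(4σ).
T⁴ = 0.570·6320/(4·5.67×10⁻⁸) = 1.588×10¹⁰ K⁴.
T = (1.588×10¹⁰)^(1/4).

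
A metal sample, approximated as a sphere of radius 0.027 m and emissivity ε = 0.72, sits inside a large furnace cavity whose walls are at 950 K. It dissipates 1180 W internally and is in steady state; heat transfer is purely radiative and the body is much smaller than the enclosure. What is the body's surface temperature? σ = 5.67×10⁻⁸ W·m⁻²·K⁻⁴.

For a small grey body in a large enclosure, net radiated power = εσA(T⁴ − T_w⁴).
Steady state: P = εσA(T⁴ − T_w⁴) with A = 4πr² = 0.009161 m².
T⁴ = P/(εσA) + T_w⁴ = 1180/(0.72·5.67×10⁻⁸·0.009161) + (950)⁴
    = 3.155×10¹² + 8.145×10¹¹ = 3.970×10¹² K⁴.

T ≈ 1410 K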